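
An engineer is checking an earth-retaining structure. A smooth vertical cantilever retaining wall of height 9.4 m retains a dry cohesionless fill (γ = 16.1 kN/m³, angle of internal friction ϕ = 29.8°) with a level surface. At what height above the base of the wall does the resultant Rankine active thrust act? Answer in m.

3.13 m

K_a = 0.3360.
The pressure distribution is triangular, so the resultant acts at H/3 above the base = 9.4/3 = 3.133 m.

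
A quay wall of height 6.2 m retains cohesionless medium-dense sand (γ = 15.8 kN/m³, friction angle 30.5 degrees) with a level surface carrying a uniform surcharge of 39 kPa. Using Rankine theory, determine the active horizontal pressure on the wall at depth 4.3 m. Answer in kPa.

34.9 kPa

K_a = (1 − sin φ)/(1 + sin φ) = 0.3267.
σ_v = γz + q = 15.8 × 4.3 + 39 = 106.9 kPa.
σ_h = K_a σ_v = 0.3267 × 106.9 = 34.93 kPa.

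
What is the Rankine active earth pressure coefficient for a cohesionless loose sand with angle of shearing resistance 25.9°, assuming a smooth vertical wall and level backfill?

K_a = tan²(45° − φ/2) = tan²(32.05°) = 0.3920.

0.392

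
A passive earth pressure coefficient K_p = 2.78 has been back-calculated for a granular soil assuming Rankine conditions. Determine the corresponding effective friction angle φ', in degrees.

K_p = (1+sin φ)/(1−sin φ) ⇒ sin φ = (K_p − 1)/(K_p + 1) = 0.4709.
φ = arcsin(0.4709) = 28.09°.

28.1°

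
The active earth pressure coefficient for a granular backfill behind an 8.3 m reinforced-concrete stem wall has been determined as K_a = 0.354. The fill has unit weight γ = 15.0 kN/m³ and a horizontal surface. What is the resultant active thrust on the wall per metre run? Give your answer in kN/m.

P = ½ K_a γ H² = 0.5 × 0.354 × 15.0 × 8.3² = 182.9 kN/m.

183 kN/m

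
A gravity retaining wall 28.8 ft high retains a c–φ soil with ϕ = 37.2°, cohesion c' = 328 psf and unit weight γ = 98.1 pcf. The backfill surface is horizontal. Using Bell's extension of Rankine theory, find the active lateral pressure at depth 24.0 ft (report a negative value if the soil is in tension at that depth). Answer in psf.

255 psf

K_a = (1 − sin φ)/(1 + sin φ) = 0.2464.
σ_a = K_a γ z − 2c√K_a = 0.2464×98.1×24.0 − 2×328×0.4964 = 254.5 psf.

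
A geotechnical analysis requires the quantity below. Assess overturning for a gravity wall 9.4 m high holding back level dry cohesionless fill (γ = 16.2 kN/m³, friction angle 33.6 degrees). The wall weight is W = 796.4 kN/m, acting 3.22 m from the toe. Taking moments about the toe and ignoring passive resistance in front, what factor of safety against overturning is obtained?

3.98

K_a = tan²(45° − 33.6°/2) = 0.2875.
P_a = ½K_aγH² = 0.5×0.2875×16.2×9.4² = 205.8 kN/m, acting at H/3 = 3.133 m above the base.
Overturning moment M_o = P_a × H/3 = 205.8 × 3.133 = 644.8.
Resisting moment M_r = W × 3.22 = 796.4 × 3.22 = 2564.
FS_overturning = M_r/M_o = 2564/644.8 = 3.977.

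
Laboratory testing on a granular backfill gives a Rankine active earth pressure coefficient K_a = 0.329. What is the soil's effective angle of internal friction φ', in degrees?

K_a = tan²(45° − φ/2) ⇒ 45° − φ/2 = arctan(√0.329) = 29.84°.
φ = 2(45° − 29.84°) = 30.32°.

30.3°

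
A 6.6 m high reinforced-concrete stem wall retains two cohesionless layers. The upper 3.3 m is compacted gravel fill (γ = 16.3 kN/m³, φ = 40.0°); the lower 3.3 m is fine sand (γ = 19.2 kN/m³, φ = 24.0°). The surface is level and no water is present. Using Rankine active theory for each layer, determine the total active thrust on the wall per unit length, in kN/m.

138 kN/m

K_a1 = tan²(45°−40.0°/2) = 0.2174; K_a2 = tan²(45°−24.0°/2) = 0.4217.
Layer 1: σ at base = K_a1 γ₁ h₁ = 11.70 kPa; P₁ = ½×11.70×3.3 = 19.30.
Layer 2: σ_v at top = γ₁h₁ = 53.79; σ_h top = K_a2×53.79 = 22.68; σ_h base = K_a2×(53.79+19.2×3.3) = 49.41.
P₂ = ½(22.68+49.41)×3.3 = 118.9. Total P_a = 19.30+118.9 = 138.2 kN/m.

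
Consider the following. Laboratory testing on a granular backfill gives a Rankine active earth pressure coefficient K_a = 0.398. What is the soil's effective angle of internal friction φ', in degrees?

25.5°

K_a = tan²(45° − φ/2) ⇒ 45° − φ/2 = arctan(√0.398) = 32.25°.
φ = 2(45° − 32.25°) = 25.51°.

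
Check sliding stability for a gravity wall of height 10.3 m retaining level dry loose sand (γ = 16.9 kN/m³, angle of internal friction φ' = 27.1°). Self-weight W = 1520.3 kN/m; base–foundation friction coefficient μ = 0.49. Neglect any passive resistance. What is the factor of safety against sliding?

K_a = tan²(45° − 27.1°/2) = 0.3741.
P_a = ½K_aγH² = 0.5×0.3741×16.9×10.3² = 335.3 kN/m, acting at H/3 = 3.433 m above the base.
FS_sliding = μW / P_a = 0.49×1520.3 / 335.3 = 2.222.

2.22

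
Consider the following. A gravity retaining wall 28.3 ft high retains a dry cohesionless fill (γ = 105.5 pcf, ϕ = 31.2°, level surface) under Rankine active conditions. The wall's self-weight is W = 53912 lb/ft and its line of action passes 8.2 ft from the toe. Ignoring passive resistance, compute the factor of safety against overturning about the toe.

K_a = tan²(45° − 31.2°/2) = 0.3175.
P_a = ½K_aγH² = 0.5×0.3175×105.5×28.3² = 13410 lb/ft, acting at H/3 = 9.433 ft above the base.
Overturning moment M_o = P_a × H/3 = 13410 × 9.433 = 126500.
Resisting moment M_r = W × 8.2 = 53912 × 8.2 = 442100.
FS_overturning = M_r/M_o = 442100/126500 = 3.494.

3.49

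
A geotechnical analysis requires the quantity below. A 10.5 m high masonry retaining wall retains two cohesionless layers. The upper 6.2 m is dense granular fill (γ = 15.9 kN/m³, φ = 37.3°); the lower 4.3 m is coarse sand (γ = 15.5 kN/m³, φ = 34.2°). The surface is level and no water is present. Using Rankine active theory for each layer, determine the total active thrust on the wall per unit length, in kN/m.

234 kN/m

K_a1 = tan²(45°−37.3°/2) = 0.2453; K_a2 = tan²(45°−34.2°/2) = 0.2803.
Layer 1: σ at base = K_a1 γ₁ h₁ = 24.19 kPa; P₁ = ½×24.19×6.2 = 74.98.
Layer 2: σ_v at top = γ₁h₁ = 98.58; σ_h top = K_a2×98.58 = 27.64; σ_h base = K_a2×(98.58+15.5×4.3) = 46.32.
P₂ = ½(27.64+46.32)×4.3 = 159.0. Total P_a = 74.98+159.0 = 234.0 kN/m.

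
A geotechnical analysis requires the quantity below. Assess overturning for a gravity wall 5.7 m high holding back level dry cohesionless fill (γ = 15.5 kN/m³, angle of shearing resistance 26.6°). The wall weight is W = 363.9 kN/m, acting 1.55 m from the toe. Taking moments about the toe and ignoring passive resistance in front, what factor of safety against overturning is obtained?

3.09

K_a = tan²(45° − 26.6°/2) = 0.3814.
P_a = ½K_aγH² = 0.5×0.3814×15.5×5.7² = 96.05 kN/m, acting at H/3 = 1.900 m above the base.
Overturning moment M_o = P_a × H/3 = 96.05 × 1.900 = 182.5.
Resisting moment M_r = W × 1.55 = 363.9 × 1.55 = 564.0.
FS_overturning = M_r/M_o = 564.0/182.5 = 3.091.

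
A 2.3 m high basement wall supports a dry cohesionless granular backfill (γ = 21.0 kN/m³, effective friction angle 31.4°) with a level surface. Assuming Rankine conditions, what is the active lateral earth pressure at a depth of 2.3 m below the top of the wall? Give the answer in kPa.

K_a = (1 − sin φ)/(1 + sin φ) = 0.3149.
σ_h = K_a γ z = 0.3149 × 21.0 × 2.3 = 15.21 kPa.

15.2 kPa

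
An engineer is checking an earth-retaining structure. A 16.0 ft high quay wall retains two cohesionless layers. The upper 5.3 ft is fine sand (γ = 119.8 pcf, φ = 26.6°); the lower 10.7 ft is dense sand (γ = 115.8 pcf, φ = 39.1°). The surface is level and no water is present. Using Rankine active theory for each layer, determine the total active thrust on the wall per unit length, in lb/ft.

3680 lb/ft

K_a1 = tan²(45°−26.6°/2) = 0.3814; K_a2 = tan²(45°−39.1°/2) = 0.2265.
Layer 1: σ at base = K_a1 γ₁ h₁ = 242.2 psf; P₁ = ½×242.2×5.3 = 641.8.
Layer 2: σ_v at top = γ₁h₁ = 634.9; σ_h top = K_a2×634.9 = 143.8; σ_h base = K_a2×(634.9+115.8×10.7) = 424.4.
P₂ = ½(143.8+424.4)×10.7 = 3040. Total P_a = 641.8+3040 = 3682 lb/ft.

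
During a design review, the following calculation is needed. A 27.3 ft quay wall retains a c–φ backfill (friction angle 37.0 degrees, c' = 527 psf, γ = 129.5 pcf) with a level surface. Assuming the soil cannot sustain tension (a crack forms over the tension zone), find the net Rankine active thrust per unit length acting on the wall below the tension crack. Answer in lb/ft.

1940 lb/ft

K_a = 0.2486; √K_a = 0.4986.
Tension-crack depth z_c = 2c/(γ√K_a) = 2×527/(129.5×0.4986) = 16.32 ft.
σ_a at base = K_a γ H − 2c√K_a = 0.2486×129.5×27.3 − 2×527×0.4986 = 353.3 psf.
P_a = ½ × 353.3 × (H − z_c) = 0.5×353.3×10.98 = 1939 lb/ft.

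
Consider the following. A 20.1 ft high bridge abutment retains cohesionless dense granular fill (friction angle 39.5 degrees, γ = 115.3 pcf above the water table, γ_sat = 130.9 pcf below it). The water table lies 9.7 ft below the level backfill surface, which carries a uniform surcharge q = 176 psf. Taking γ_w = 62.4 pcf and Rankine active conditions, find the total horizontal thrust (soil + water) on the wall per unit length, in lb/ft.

8780 lb/ft

K_a = tan²(45° − φ/2) = 0.2224.
γ' = 130.9 − 62.4 = 68.50 pcf. h₂ = H − d_w = 10.4 ft.
σ'_h: at surface K_a·q = 39.15; at WT K_a(q+γd_w) = 287.9; at base K_a(q+γd_w+γ'h₂) = 446.4 psf.
P₁ = ½(39.15+287.9)×9.7 = 1586; P₂ = ½(287.9+446.4)×10.4 = 3818; P_w = ½γ_w h₂² = 3375.
Total = 1586+3818+3375 = 8779 lb/ft.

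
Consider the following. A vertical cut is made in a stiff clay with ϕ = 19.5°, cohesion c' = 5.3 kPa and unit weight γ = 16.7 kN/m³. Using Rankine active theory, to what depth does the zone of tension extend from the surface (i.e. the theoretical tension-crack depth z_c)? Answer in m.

K_a = tan²(45° − 19.5°/2) = 0.4995; √K_a = 0.7067.
The active pressure is zero where K_a γ z = 2c√K_a, so z_c = 2c/(γ√K_a) = 2×5.3/(16.7×0.7067) = 0.8981 m.

0.898 m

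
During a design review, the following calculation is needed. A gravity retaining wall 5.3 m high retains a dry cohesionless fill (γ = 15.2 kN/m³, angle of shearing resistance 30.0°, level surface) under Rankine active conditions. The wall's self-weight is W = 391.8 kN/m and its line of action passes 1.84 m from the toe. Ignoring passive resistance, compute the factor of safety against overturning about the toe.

5.73

K_a = tan²(45° − 30.0°/2) = 0.3333.
P_a = ½K_aγH² = 0.5×0.3333×15.2×5.3² = 71.16 kN/m, acting at H/3 = 1.767 m above the base.
Overturning moment M_o = P_a × H/3 = 71.16 × 1.767 = 125.7.
Resisting moment M_r = W × 1.84 = 391.8 × 1.84 = 720.9.
FS_overturning = M_r/M_o = 720.9/125.7 = 5.734.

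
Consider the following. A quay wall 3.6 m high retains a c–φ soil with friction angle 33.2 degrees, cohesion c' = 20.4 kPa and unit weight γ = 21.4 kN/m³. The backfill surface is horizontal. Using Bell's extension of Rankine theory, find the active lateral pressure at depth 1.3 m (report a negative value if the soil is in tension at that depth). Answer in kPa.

K_a = (1 − sin φ)/(1 + sin φ) = 0.2924.
σ_a = K_a γ z − 2c√K_a = 0.2924×21.4×1.3 − 2×20.4×0.5407 = -13.93 kPa.

-13.9 kPa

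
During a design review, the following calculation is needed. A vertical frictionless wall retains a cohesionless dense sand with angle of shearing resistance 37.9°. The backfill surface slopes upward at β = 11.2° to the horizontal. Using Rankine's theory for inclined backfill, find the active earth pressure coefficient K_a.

0.250

K_a = cos β · (cos β − √(cos²β − cos²φ)) / (cos β + √(cos²β − cos²φ)).
cos β = 0.9810, cos φ = 0.7891, √(cos²β − cos²φ) = 0.5828.
K_a = 0.9810 × (0.9810 − 0.5828)/(0.9810 + 0.5828) = 0.2498.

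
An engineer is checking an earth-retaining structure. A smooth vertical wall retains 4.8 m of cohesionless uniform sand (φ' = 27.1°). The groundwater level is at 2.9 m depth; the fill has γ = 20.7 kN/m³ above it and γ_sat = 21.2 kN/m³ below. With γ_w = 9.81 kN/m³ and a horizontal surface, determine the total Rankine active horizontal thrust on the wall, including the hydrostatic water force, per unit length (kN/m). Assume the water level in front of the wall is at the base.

101 kN/m

K_a = tan²(45° − φ/2) = 0.3741.
γ' = 21.2 − 9.81 = 11.39 kN/m³. Depth below WT = 1.9 m.
σ'_h at WT = K_a γ d_w = 22.45 kPa; at base = 22.45 + K_a γ' × 1.9 = 30.55 kPa.
P₁ (0–2.9 m) = ½×22.45×2.9 = 32.56. P₂ (2.9–4.8 m) = ½(22.45+30.55)×1.9 = 50.35.
P_w = ½ γ_w h₂² = 0.5×9.81×1.9² = 17.71. Total = 32.56+50.35+17.71 = 100.6 kN/m.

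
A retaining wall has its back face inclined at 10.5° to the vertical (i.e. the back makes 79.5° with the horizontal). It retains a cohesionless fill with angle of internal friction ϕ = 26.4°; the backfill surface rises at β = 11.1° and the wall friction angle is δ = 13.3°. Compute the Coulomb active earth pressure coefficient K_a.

0.512

K_a = sin²(α+φ) / [sin²α · sin(α−δ) · (1 + √{sin(φ+δ)sin(φ−β) / (sin(α−δ)sin(α+β))})²].
With α = 79.5°, φ = 26.4°, δ = 13.3°, β = 11.1°: K_a = 0.5119.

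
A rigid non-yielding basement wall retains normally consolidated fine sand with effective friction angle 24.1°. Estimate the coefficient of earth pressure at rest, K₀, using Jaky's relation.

0.592

K₀ = 1 − sin φ' = 1 − sin 24.1° = 0.5917.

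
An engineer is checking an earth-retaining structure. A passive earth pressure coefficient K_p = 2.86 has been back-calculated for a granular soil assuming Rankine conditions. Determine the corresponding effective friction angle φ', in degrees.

K_p = (1+sin φ)/(1−sin φ) ⇒ sin φ = (K_p − 1)/(K_p + 1) = 0.4819.
φ = arcsin(0.4819) = 28.81°.

28.8°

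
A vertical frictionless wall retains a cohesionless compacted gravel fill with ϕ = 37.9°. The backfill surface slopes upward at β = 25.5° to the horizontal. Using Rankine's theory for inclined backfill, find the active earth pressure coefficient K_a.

0.313

K_a = cos β · (cos β − √(cos²β − cos²φ)) / (cos β + √(cos²β − cos²φ)).
cos β = 0.9026, cos φ = 0.7891, √(cos²β − cos²φ) = 0.4382.
K_a = 0.9026 × (0.9026 − 0.4382)/(0.9026 + 0.4382) = 0.3126.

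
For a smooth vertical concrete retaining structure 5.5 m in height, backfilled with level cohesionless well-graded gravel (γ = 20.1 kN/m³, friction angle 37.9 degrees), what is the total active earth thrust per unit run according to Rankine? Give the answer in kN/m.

72.6 kN/m

K_a = tan²(45° − φ/2) = 0.2389.
P_a = ½ K_a γ H² = 0.5 × 0.2389 × 20.1 × 5.5² = 72.64 kN/m.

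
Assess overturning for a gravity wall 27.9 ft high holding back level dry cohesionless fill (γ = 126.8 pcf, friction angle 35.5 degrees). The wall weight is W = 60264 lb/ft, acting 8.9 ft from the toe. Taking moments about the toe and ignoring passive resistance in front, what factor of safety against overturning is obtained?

4.41

K_a = tan²(45° − 35.5°/2) = 0.2653.
P_a = ½K_aγH² = 0.5×0.2653×126.8×27.9² = 13090 lb/ft, acting at H/3 = 9.300 ft above the base.
Overturning moment M_o = P_a × H/3 = 13090 × 9.300 = 121700.
Resisting moment M_r = W × 8.9 = 60264 × 8.9 = 536300.
FS_overturning = M_r/M_o = 536300/121700 = 4.406.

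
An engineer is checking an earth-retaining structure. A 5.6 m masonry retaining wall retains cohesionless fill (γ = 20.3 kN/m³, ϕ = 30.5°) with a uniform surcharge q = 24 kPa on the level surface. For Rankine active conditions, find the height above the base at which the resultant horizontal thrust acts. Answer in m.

2.14 m

K_a = 0.3267.
Triangular part P₁ = ½K_aγH² = 104.0 at H/3 = 1.867 m; rectangular part P₂ = K_a q H = 43.90 at H/2 = 2.800 m.
ȳ = (P₁·1.867 + P₂·2.800)/(P₁+P₂) = 2.144 m.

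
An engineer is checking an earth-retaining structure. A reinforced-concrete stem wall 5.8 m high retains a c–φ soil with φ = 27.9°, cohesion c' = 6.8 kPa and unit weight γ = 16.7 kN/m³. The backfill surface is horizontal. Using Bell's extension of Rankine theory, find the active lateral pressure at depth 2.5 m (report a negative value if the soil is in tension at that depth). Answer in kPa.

6.94 kPa

K_a = (1 − sin φ)/(1 + sin φ) = 0.3625.
σ_a = K_a γ z − 2c√K_a = 0.3625×16.7×2.5 − 2×6.8×0.6020 = 6.945 kPa.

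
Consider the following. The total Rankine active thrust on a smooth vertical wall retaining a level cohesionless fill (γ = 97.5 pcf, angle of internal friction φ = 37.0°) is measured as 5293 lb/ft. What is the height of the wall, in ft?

K_a = 0.2486. P_a = ½ K_a γ H² ⇒ H = √(2P_a/(K_a γ)).
H = √(2×5293/(0.2486×97.5)) = 20.90 ft.

20.9 ft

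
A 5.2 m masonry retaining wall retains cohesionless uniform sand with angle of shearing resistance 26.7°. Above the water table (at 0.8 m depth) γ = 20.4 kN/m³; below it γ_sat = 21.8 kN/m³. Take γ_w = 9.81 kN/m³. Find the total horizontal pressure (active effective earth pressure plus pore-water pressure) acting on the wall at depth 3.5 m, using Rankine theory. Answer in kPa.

K_a = (1 − sin φ)/(1 + sin φ) = 0.3800.
γ' = 21.8 − 9.81 = 11.99 kN/m³.
Effective vertical stress at 3.5 m: σ'_v = 20.4×0.8 + 11.99×2.70 = 48.69 kPa.
σ'_h = K_a σ'_v = 0.3800 × 48.69 = 18.50 kPa; u = γ_w × 2.70 = 26.49 kPa.
Total σ_h = 18.50 + 26.49 = 44.99 kPa.

45.0 kPa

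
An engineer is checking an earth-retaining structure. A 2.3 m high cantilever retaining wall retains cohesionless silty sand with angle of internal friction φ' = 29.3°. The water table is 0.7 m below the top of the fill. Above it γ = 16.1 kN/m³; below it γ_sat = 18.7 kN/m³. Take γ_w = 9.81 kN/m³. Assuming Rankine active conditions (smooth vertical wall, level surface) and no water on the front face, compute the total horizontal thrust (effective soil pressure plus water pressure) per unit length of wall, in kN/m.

K_a = tan²(45° − φ/2) = 0.3428.
γ' = 18.7 − 9.81 = 8.890 kN/m³. Depth below WT = 1.6 m.
σ'_h at WT = K_a γ d_w = 3.864 kPa; at base = 3.864 + K_a γ' × 1.6 = 8.740 kPa.
P₁ (0–0.7 m) = ½×3.864×0.7 = 1.352. P₂ (0.7–2.3 m) = ½(3.864+8.740)×1.6 = 10.08.
P_w = ½ γ_w h₂² = 0.5×9.81×1.6² = 12.56. Total = 1.352+10.08+12.56 = 23.99 kN/m.

24.0 kN/m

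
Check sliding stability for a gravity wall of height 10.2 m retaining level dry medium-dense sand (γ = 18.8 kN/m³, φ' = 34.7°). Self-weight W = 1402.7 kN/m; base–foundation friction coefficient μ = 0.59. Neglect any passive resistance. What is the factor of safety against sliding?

3.08

K_a = tan²(45° − 34.7°/2) = 0.2745.
P_a = ½K_aγH² = 0.5×0.2745×18.8×10.2² = 268.4 kN/m, acting at H/3 = 3.400 m above the base.
FS_sliding = μW / P_a = 0.59×1402.7 / 268.4 = 3.083.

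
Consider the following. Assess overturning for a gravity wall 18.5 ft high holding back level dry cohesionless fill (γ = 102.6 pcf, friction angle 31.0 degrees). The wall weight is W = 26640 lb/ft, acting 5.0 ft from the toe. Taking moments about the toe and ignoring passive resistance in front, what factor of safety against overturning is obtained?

K_a = tan²(45° − 31.0°/2) = 0.3201.
P_a = ½K_aγH² = 0.5×0.3201×102.6×18.5² = 5620 lb/ft, acting at H/3 = 6.167 ft above the base.
Overturning moment M_o = P_a × H/3 = 5620 × 6.167 = 34660.
Resisting moment M_r = W × 5.0 = 26640 × 5.0 = 133200.
FS_overturning = M_r/M_o = 133200/34660 = 3.843.

3.84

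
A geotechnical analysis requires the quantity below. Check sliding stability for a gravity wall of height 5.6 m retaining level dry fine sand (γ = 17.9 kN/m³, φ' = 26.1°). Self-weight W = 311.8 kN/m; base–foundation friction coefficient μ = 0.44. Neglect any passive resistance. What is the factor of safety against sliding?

K_a = tan²(45° − 26.1°/2) = 0.3889.
P_a = ½K_aγH² = 0.5×0.3889×17.9×5.6² = 109.2 kN/m, acting at H/3 = 1.867 m above the base.
FS_sliding = μW / P_a = 0.44×311.8 / 109.2 = 1.257.

1.26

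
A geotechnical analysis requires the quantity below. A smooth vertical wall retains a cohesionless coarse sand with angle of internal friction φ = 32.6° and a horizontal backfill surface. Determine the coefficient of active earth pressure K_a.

K_a = tan²(45° − φ/2) = tan²(28.70°) = 0.2997.

0.300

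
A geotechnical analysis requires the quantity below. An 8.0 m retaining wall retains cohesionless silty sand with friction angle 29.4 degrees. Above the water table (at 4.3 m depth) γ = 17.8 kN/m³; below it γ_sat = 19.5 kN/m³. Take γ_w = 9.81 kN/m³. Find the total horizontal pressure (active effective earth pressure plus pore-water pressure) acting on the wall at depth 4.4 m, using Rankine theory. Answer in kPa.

27.4 kPa

K_a = (1 − sin φ)/(1 + sin φ) = 0.3415.
γ' = 19.5 − 9.81 = 9.690 kN/m³.
Effective vertical stress at 4.4 m: σ'_v = 17.8×4.3 + 9.690×0.100 = 77.51 kPa.
σ'_h = K_a σ'_v = 0.3415 × 77.51 = 26.47 kPa; u = γ_w × 0.100 = 0.9810 kPa.
Total σ_h = 26.47 + 0.9810 = 27.45 kPa.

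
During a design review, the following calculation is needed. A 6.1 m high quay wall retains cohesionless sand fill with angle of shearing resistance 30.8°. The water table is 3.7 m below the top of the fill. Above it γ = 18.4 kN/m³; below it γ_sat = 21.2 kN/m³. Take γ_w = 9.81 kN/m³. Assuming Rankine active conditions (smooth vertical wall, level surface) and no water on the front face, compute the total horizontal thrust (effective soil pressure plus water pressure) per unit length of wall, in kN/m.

132 kN/m

K_a = tan²(45° − φ/2) = 0.3227.
γ' = 21.2 − 9.81 = 11.39 kN/m³. Depth below WT = 2.4 m.
σ'_h at WT = K_a γ d_w = 21.97 kPa; at base = 21.97 + K_a γ' × 2.4 = 30.79 kPa.
P₁ (0–3.7 m) = ½×21.97×3.7 = 40.65. P₂ (3.7–6.1 m) = ½(21.97+30.79)×2.4 = 63.31.
P_w = ½ γ_w h₂² = 0.5×9.81×2.4² = 28.25. Total = 40.65+63.31+28.25 = 132.2 kN/m.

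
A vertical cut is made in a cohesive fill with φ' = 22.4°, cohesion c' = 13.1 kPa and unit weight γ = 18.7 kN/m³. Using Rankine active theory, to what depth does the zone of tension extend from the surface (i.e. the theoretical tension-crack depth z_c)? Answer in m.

2.09 m

K_a = tan²(45° − 22.4°/2) = 0.4482; √K_a = 0.6694.
The active pressure is zero where K_a γ z = 2c√K_a, so z_c = 2c/(γ√K_a) = 2×13.1/(18.7×0.6694) = 2.093 m.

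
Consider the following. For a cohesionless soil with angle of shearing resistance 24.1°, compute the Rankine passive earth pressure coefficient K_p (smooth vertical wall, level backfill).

K_p = (1 + sin φ)/(1 − sin φ) = tan²(45° + 24.1°/2) = 2.380.

2.38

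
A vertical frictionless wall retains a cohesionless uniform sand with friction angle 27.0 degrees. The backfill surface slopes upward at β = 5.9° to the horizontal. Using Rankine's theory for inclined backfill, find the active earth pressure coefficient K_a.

0.382

K_a = cos β · (cos β − √(cos²β − cos²φ)) / (cos β + √(cos²β − cos²φ)).
cos β = 0.9947, cos φ = 0.8910, √(cos²β − cos²φ) = 0.4422.
K_a = 0.9947 × (0.9947 − 0.4422)/(0.9947 + 0.4422) = 0.3825.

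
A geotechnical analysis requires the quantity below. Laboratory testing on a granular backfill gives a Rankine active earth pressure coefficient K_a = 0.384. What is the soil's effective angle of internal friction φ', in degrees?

26.4°

K_a = tan²(45° − φ/2) ⇒ 45° − φ/2 = arctan(√0.384) = 31.79°.
φ = 2(45° − 31.79°) = 26.43°.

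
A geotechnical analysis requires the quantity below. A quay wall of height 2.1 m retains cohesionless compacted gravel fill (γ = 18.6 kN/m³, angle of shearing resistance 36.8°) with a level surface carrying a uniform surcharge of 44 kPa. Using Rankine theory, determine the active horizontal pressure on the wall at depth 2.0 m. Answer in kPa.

20.4 kPa

K_a = (1 − sin φ)/(1 + sin φ) = 0.2508.
σ_v = γz + q = 18.6 × 2.0 + 44 = 81.20 kPa.
σ_h = K_a σ_v = 0.2508 × 81.20 = 20.36 kPa.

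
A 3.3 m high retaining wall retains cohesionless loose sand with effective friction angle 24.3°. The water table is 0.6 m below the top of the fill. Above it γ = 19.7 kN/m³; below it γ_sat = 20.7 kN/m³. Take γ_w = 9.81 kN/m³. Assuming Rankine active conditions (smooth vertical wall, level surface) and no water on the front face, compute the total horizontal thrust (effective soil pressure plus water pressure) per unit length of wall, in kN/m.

K_a = tan²(45° − φ/2) = 0.4169.
γ' = 20.7 − 9.81 = 10.89 kN/m³. Depth below WT = 2.7 m.
σ'_h at WT = K_a γ d_w = 4.928 kPa; at base = 4.928 + K_a γ' × 2.7 = 17.19 kPa.
P₁ (0–0.6 m) = ½×4.928×0.6 = 1.478. P₂ (0.6–3.3 m) = ½(4.928+17.19)×2.7 = 29.85.
P_w = ½ γ_w h₂² = 0.5×9.81×2.7² = 35.76. Total = 1.478+29.85+35.76 = 67.09 kN/m.

67.1 kN/m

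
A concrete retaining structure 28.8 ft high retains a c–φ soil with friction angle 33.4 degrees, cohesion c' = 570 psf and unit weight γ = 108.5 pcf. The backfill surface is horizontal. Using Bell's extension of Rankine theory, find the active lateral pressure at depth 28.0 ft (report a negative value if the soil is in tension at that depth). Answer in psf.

267 psf

K_a = (1 − sin φ)/(1 + sin φ) = 0.2899.
σ_a = K_a γ z − 2c√K_a = 0.2899×108.5×28.0 − 2×570×0.5384 = 267.0 psf.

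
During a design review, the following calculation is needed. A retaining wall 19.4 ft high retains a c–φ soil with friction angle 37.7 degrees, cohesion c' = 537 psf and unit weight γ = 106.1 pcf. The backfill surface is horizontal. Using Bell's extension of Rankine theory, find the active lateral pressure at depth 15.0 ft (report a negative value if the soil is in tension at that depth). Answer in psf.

K_a = (1 − sin φ)/(1 + sin φ) = 0.2411.
σ_a = K_a γ z − 2c√K_a = 0.2411×106.1×15.0 − 2×537×0.4910 = -143.7 psf.

-144 psf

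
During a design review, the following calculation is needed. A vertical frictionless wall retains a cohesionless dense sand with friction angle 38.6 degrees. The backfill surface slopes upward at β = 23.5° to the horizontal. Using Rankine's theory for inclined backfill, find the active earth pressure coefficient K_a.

0.287

K_a = cos β · (cos β − √(cos²β − cos²φ)) / (cos β + √(cos²β − cos²φ)).
cos β = 0.9171, cos φ = 0.7815, √(cos²β − cos²φ) = 0.4798.
K_a = 0.9171 × (0.9171 − 0.4798)/(0.9171 + 0.4798) = 0.2871.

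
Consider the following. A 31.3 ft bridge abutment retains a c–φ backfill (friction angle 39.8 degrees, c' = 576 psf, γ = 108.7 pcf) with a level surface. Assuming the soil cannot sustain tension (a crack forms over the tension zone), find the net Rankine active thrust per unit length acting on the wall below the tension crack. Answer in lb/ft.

898 lb/ft

K_a = 0.2194; √K_a = 0.4684.
Tension-crack depth z_c = 2c/(γ√K_a) = 2×576/(108.7×0.4684) = 22.62 ft.
σ_a at base = K_a γ H − 2c√K_a = 0.2194×108.7×31.3 − 2×576×0.4684 = 206.9 psf.
P_a = ½ × 206.9 × (H − z_c) = 0.5×206.9×8.676 = 897.7 lb/ft.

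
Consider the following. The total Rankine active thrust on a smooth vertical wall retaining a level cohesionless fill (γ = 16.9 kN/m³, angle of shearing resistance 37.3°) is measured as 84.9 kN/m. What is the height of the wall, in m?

K_a = 0.2453. P_a = ½ K_a γ H² ⇒ H = √(2P_a/(K_a γ)).
H = √(2×84.9/(0.2453×16.9)) = 6.399 m.

6.40 m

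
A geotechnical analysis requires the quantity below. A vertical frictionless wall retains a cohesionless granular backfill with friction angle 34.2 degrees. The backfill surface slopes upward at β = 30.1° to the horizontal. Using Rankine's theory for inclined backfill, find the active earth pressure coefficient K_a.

K_a = cos β · (cos β − √(cos²β − cos²φ)) / (cos β + √(cos²β − cos²φ)).
cos β = 0.8652, cos φ = 0.8271, √(cos²β − cos²φ) = 0.2538.
K_a = 0.8652 × (0.8652 − 0.2538)/(0.8652 + 0.2538) = 0.4727.

0.473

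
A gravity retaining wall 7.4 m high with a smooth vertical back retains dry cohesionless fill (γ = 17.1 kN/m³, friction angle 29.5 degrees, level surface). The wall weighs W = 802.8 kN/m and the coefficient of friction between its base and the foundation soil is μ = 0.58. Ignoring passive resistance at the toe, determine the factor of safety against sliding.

2.92

K_a = tan²(45° − 29.5°/2) = 0.3401.
P_a = ½K_aγH² = 0.5×0.3401×17.1×7.4² = 159.2 kN/m, acting at H/3 = 2.467 m above the base.
FS_sliding = μW / P_a = 0.58×802.8 / 159.2 = 2.924.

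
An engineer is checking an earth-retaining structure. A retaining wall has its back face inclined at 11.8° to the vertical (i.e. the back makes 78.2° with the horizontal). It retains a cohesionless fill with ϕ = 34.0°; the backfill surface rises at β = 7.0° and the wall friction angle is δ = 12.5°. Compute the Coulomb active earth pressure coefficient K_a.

0.382

K_a = sin²(α+φ) / [sin²α · sin(α−δ) · (1 + √{sin(φ+δ)sin(φ−β) / (sin(α−δ)sin(α+β))})²].
With α = 78.2°, φ = 34.0°, δ = 12.5°, β = 7.0°: K_a = 0.3824.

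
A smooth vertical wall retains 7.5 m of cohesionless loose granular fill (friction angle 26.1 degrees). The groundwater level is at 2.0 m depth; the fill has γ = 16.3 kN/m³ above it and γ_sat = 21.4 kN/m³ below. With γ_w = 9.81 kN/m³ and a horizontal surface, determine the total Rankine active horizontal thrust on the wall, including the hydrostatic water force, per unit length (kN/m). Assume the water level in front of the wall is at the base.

299 kN/m

K_a = tan²(45° − φ/2) = 0.3889.
γ' = 21.4 − 9.81 = 11.59 kN/m³. Depth below WT = 5.5 m.
σ'_h at WT = K_a γ d_w = 12.68 kPa; at base = 12.68 + K_a γ' × 5.5 = 37.47 kPa.
P₁ (0–2.0 m) = ½×12.68×2.0 = 12.68. P₂ (2.0–7.5 m) = ½(12.68+37.47)×5.5 = 137.9.
P_w = ½ γ_w h₂² = 0.5×9.81×5.5² = 148.4. Total = 12.68+137.9+148.4 = 299.0 kN/m.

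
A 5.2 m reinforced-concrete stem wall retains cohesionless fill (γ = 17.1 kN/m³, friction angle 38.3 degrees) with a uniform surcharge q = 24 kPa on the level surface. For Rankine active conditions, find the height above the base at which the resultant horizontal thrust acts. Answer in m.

K_a = 0.2347.
Triangular part P₁ = ½K_aγH² = 54.27 at H/3 = 1.733 m; rectangular part P₂ = K_a q H = 29.30 at H/2 = 2.600 m.
ȳ = (P₁·1.733 + P₂·2.600)/(P₁+P₂) = 2.037 m.

2.04 m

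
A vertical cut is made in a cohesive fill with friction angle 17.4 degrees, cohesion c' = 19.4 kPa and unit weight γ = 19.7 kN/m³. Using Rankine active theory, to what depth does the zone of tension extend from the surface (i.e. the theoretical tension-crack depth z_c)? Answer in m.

2.68 m

K_a = tan²(45° − 17.4°/2) = 0.5396; √K_a = 0.7346.
The active pressure is zero where K_a γ z = 2c√K_a, so z_c = 2c/(γ√K_a) = 2×19.4/(19.7×0.7346) = 2.681 m.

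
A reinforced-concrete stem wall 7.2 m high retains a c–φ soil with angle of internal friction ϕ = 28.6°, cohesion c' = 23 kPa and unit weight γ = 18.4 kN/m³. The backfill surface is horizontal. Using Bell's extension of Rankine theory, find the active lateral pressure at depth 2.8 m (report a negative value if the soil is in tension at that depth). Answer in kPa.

K_a = (1 − sin φ)/(1 + sin φ) = 0.3525.
σ_a = K_a γ z − 2c√K_a = 0.3525×18.4×2.8 − 2×23×0.5938 = -9.150 kPa.

-9.15 kPa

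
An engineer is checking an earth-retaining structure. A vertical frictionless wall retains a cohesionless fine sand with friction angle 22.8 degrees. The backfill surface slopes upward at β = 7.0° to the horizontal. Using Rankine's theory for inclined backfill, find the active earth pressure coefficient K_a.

K_a = cos β · (cos β − √(cos²β − cos²φ)) / (cos β + √(cos²β − cos²φ)).
cos β = 0.9925, cos φ = 0.9219, √(cos²β − cos²φ) = 0.3679.
K_a = 0.9925 × (0.9925 − 0.3679)/(0.9925 + 0.3679) = 0.4558.

0.456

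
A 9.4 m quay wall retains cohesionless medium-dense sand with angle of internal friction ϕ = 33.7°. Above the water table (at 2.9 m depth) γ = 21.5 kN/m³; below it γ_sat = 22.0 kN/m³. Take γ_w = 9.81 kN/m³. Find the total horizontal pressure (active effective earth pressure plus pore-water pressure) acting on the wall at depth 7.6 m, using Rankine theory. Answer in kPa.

80.4 kPa

K_a = (1 − sin φ)/(1 + sin φ) = 0.2863.
γ' = 22.0 − 9.81 = 12.19 kN/m³.
Effective vertical stress at 7.6 m: σ'_v = 21.5×2.9 + 12.19×4.70 = 119.6 kPa.
σ'_h = K_a σ'_v = 0.2863 × 119.6 = 34.25 kPa; u = γ_w × 4.70 = 46.11 kPa.
Total σ_h = 34.25 + 46.11 = 80.36 kPa.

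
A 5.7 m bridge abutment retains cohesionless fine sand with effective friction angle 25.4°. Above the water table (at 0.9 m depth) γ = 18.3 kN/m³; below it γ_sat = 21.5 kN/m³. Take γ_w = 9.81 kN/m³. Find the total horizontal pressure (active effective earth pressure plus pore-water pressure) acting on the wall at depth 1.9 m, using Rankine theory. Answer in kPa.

21.1 kPa

K_a = (1 − sin φ)/(1 + sin φ) = 0.3996.
γ' = 21.5 − 9.81 = 11.69 kN/m³.
Effective vertical stress at 1.9 m: σ'_v = 18.3×0.9 + 11.69×1.000 = 28.16 kPa.
σ'_h = K_a σ'_v = 0.3996 × 28.16 = 11.25 kPa; u = γ_w × 1.000 = 9.810 kPa.
Total σ_h = 11.25 + 9.810 = 21.06 kPa.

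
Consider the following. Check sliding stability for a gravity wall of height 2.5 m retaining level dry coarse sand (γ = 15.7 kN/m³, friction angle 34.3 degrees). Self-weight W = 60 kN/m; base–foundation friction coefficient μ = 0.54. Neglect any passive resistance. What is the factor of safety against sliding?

K_a = tan²(45° − 34.3°/2) = 0.2792.
P_a = ½K_aγH² = 0.5×0.2792×15.7×2.5² = 13.70 kN/m, acting at H/3 = 0.8333 m above the base.
FS_sliding = μW / P_a = 0.54×60 / 13.70 = 2.366.

2.37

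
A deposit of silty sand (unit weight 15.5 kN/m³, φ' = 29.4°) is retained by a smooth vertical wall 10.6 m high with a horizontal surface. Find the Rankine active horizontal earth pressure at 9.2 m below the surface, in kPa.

48.7 kPa

K_a = (1 − sin φ)/(1 + sin φ) = 0.3415.
σ_h = K_a γ z = 0.3415 × 15.5 × 9.2 = 48.69 kPa.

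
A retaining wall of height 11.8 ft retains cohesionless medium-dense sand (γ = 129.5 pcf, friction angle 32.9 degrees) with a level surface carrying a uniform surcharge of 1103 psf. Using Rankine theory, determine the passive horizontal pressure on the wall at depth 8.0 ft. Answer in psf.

K_p = (1 + sin φ)/(1 − sin φ) = 3.378.
σ_v = γz + q = 129.5 × 8.0 + 1103 = 2139 psf.
σ_h = K_p σ_v = 3.378 × 2139 = 7226 psf.

7230 psf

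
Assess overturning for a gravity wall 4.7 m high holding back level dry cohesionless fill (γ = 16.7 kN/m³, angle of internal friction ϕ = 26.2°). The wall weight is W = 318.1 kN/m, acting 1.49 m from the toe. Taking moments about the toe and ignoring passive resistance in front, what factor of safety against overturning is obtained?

K_a = tan²(45° − 26.2°/2) = 0.3874.
P_a = ½K_aγH² = 0.5×0.3874×16.7×4.7² = 71.46 kN/m, acting at H/3 = 1.567 m above the base.
Overturning moment M_o = P_a × H/3 = 71.46 × 1.567 = 112.0.
Resisting moment M_r = W × 1.49 = 318.1 × 1.49 = 474.0.
FS_overturning = M_r/M_o = 474.0/112.0 = 4.233.

4.23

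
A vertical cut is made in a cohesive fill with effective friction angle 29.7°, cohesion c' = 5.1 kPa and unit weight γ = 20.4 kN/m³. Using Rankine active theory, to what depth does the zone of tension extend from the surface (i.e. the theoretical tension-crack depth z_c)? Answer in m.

0.861 m

K_a = tan²(45° − 29.7°/2) = 0.3374; √K_a = 0.5808.
The active pressure is zero where K_a γ z = 2c√K_a, so z_c = 2c/(γ√K_a) = 2×5.1/(20.4×0.5808) = 0.8608 m.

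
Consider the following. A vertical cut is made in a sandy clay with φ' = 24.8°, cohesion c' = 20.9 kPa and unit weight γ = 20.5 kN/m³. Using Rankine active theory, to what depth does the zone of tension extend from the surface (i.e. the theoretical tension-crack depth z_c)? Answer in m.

3.19 m

K_a = tan²(45° − 24.8°/2) = 0.4090; √K_a = 0.6395.
The active pressure is zero where K_a γ z = 2c√K_a, so z_c = 2c/(γ√K_a) = 2×20.9/(20.5×0.6395) = 3.188 m.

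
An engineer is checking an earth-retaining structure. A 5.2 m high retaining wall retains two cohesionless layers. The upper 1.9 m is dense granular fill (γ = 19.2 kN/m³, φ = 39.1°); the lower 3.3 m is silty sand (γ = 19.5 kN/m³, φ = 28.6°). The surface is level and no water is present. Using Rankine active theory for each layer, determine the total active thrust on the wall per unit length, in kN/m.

K_a1 = tan²(45°−39.1°/2) = 0.2265; K_a2 = tan²(45°−28.6°/2) = 0.3525.
Layer 1: σ at base = K_a1 γ₁ h₁ = 8.262 kPa; P₁ = ½×8.262×1.9 = 7.849.
Layer 2: σ_v at top = γ₁h₁ = 36.48; σ_h top = K_a2×36.48 = 12.86; σ_h base = K_a2×(36.48+19.5×3.3) = 35.55.
P₂ = ½(12.86+35.55)×3.3 = 79.87. Total P_a = 7.849+79.87 = 87.72 kN/m.

87.7 kN/m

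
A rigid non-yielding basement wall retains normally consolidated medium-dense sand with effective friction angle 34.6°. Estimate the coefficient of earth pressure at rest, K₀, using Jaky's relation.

K₀ = 1 − sin φ' = 1 − sin 34.6° = 0.4322.

0.432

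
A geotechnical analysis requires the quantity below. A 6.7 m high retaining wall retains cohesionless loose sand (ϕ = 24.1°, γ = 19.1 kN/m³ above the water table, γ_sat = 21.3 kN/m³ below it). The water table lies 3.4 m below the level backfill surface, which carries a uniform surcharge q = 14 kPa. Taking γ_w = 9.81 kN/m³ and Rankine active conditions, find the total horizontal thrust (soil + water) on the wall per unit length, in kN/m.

K_a = tan²(45° − φ/2) = 0.4201.
γ' = 21.3 − 9.81 = 11.49 kN/m³. h₂ = H − d_w = 3.3 m.
σ'_h: at surface K_a·q = 5.882; at WT K_a(q+γd_w) = 33.16; at base K_a(q+γd_w+γ'h₂) = 49.09 kPa.
P₁ = ½(5.882+33.16)×3.4 = 66.38; P₂ = ½(33.16+49.09)×3.3 = 135.7; P_w = ½γ_w h₂² = 53.42.
Total = 66.38+135.7+53.42 = 255.5 kN/m.

256 kN/m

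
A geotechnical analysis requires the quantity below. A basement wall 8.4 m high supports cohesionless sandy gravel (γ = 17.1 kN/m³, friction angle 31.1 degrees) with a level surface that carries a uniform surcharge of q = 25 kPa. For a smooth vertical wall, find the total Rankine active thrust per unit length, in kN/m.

K_a = tan²(45° − φ/2) = 0.3188.
Soil triangle: ½ K_a γ H² = 0.5×0.3188×17.1×8.4² = 192.3 kN/m.
Surcharge rectangle: K_a q H = 0.3188×25×8.4 = 66.95 kN/m.
Total = 192.3 + 66.95 = 259.3 kN/m.

259 kN/m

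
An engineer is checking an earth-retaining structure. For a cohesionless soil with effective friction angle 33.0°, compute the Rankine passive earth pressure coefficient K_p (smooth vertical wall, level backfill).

3.39

K_p = (1 + sin φ)/(1 − sin φ) = tan²(45° + 33.0°/2) = 3.392.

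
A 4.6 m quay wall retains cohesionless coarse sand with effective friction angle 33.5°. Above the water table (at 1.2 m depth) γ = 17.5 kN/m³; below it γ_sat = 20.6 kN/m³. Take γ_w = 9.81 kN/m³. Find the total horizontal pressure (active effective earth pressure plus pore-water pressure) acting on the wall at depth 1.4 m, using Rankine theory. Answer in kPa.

8.65 kPa

K_a = (1 − sin φ)/(1 + sin φ) = 0.2887.
γ' = 20.6 − 9.81 = 10.79 kN/m³.
Effective vertical stress at 1.4 m: σ'_v = 17.5×1.2 + 10.79×0.200 = 23.16 kPa.
σ'_h = K_a σ'_v = 0.2887 × 23.16 = 6.686 kPa; u = γ_w × 0.200 = 1.962 kPa.
Total σ_h = 6.686 + 1.962 = 8.648 kPa.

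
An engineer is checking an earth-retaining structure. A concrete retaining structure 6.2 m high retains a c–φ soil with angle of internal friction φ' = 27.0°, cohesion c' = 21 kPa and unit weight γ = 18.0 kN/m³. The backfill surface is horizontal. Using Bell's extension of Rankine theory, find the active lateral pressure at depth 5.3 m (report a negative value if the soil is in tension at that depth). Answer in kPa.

10.1 kPa

K_a = (1 − sin φ)/(1 + sin φ) = 0.3755.
σ_a = K_a γ z − 2c√K_a = 0.3755×18.0×5.3 − 2×21×0.6128 = 10.09 kPa.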